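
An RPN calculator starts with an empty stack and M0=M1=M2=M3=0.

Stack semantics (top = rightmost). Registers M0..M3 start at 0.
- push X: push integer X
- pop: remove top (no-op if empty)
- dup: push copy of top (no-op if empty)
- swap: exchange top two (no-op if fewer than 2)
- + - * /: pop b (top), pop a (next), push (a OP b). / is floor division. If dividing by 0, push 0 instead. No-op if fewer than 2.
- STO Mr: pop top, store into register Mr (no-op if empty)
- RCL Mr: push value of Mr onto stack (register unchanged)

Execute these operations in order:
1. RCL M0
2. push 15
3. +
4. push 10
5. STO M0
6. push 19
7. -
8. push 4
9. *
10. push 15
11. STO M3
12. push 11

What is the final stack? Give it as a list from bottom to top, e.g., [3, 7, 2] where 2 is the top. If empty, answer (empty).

Answer: [-16, 11]

Derivation:
After op 1 (RCL M0): stack=[0] mem=[0,0,0,0]
After op 2 (push 15): stack=[0,15] mem=[0,0,0,0]
After op 3 (+): stack=[15] mem=[0,0,0,0]
After op 4 (push 10): stack=[15,10] mem=[0,0,0,0]
After op 5 (STO M0): stack=[15] mem=[10,0,0,0]
After op 6 (push 19): stack=[15,19] mem=[10,0,0,0]
After op 7 (-): stack=[-4] mem=[10,0,0,0]
After op 8 (push 4): stack=[-4,4] mem=[10,0,0,0]
After op 9 (*): stack=[-16] mem=[10,0,0,0]
After op 10 (push 15): stack=[-16,15] mem=[10,0,0,0]
After op 11 (STO M3): stack=[-16] mem=[10,0,0,15]
After op 12 (push 11): stack=[-16,11] mem=[10,0,0,15]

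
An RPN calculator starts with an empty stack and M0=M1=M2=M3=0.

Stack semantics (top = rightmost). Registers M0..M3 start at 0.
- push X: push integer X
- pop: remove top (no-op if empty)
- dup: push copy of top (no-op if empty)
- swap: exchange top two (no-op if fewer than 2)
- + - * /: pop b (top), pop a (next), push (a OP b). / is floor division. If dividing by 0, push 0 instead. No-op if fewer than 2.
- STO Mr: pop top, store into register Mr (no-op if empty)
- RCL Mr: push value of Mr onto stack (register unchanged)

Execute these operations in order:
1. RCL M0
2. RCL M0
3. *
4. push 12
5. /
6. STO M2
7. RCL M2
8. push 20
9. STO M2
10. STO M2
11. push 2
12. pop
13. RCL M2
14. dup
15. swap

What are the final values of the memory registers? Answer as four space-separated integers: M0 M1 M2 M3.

Answer: 0 0 0 0

Derivation:
After op 1 (RCL M0): stack=[0] mem=[0,0,0,0]
After op 2 (RCL M0): stack=[0,0] mem=[0,0,0,0]
After op 3 (*): stack=[0] mem=[0,0,0,0]
After op 4 (push 12): stack=[0,12] mem=[0,0,0,0]
After op 5 (/): stack=[0] mem=[0,0,0,0]
After op 6 (STO M2): stack=[empty] mem=[0,0,0,0]
After op 7 (RCL M2): stack=[0] mem=[0,0,0,0]
After op 8 (push 20): stack=[0,20] mem=[0,0,0,0]
After op 9 (STO M2): stack=[0] mem=[0,0,20,0]
After op 10 (STO M2): stack=[empty] mem=[0,0,0,0]
After op 11 (push 2): stack=[2] mem=[0,0,0,0]
After op 12 (pop): stack=[empty] mem=[0,0,0,0]
After op 13 (RCL M2): stack=[0] mem=[0,0,0,0]
After op 14 (dup): stack=[0,0] mem=[0,0,0,0]
After op 15 (swap): stack=[0,0] mem=[0,0,0,0]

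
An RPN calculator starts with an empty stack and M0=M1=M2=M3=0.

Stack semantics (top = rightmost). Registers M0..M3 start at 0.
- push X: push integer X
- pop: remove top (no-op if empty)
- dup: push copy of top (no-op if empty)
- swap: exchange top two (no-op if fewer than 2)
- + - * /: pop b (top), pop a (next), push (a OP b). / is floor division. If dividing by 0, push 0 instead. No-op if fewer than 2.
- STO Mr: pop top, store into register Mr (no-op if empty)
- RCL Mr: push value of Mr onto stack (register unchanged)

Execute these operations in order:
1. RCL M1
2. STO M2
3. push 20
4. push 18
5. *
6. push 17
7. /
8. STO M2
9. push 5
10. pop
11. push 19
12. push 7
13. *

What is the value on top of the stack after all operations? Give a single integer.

Answer: 133

Derivation:
After op 1 (RCL M1): stack=[0] mem=[0,0,0,0]
After op 2 (STO M2): stack=[empty] mem=[0,0,0,0]
After op 3 (push 20): stack=[20] mem=[0,0,0,0]
After op 4 (push 18): stack=[20,18] mem=[0,0,0,0]
After op 5 (*): stack=[360] mem=[0,0,0,0]
After op 6 (push 17): stack=[360,17] mem=[0,0,0,0]
After op 7 (/): stack=[21] mem=[0,0,0,0]
After op 8 (STO M2): stack=[empty] mem=[0,0,21,0]
After op 9 (push 5): stack=[5] mem=[0,0,21,0]
After op 10 (pop): stack=[empty] mem=[0,0,21,0]
After op 11 (push 19): stack=[19] mem=[0,0,21,0]
After op 12 (push 7): stack=[19,7] mem=[0,0,21,0]
After op 13 (*): stack=[133] mem=[0,0,21,0]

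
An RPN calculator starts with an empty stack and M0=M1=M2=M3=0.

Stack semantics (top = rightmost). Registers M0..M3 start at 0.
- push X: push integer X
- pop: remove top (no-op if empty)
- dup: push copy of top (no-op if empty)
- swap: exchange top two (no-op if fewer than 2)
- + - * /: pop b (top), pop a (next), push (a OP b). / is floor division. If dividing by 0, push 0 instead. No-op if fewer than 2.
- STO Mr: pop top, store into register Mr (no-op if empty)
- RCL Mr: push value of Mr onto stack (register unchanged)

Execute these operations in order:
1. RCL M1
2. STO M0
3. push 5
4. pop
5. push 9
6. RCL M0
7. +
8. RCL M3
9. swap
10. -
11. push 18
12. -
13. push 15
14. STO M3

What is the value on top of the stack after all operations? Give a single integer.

After op 1 (RCL M1): stack=[0] mem=[0,0,0,0]
After op 2 (STO M0): stack=[empty] mem=[0,0,0,0]
After op 3 (push 5): stack=[5] mem=[0,0,0,0]
After op 4 (pop): stack=[empty] mem=[0,0,0,0]
After op 5 (push 9): stack=[9] mem=[0,0,0,0]
After op 6 (RCL M0): stack=[9,0] mem=[0,0,0,0]
After op 7 (+): stack=[9] mem=[0,0,0,0]
After op 8 (RCL M3): stack=[9,0] mem=[0,0,0,0]
After op 9 (swap): stack=[0,9] mem=[0,0,0,0]
After op 10 (-): stack=[-9] mem=[0,0,0,0]
After op 11 (push 18): stack=[-9,18] mem=[0,0,0,0]
After op 12 (-): stack=[-27] mem=[0,0,0,0]
After op 13 (push 15): stack=[-27,15] mem=[0,0,0,0]
After op 14 (STO M3): stack=[-27] mem=[0,0,0,15]

Answer: -27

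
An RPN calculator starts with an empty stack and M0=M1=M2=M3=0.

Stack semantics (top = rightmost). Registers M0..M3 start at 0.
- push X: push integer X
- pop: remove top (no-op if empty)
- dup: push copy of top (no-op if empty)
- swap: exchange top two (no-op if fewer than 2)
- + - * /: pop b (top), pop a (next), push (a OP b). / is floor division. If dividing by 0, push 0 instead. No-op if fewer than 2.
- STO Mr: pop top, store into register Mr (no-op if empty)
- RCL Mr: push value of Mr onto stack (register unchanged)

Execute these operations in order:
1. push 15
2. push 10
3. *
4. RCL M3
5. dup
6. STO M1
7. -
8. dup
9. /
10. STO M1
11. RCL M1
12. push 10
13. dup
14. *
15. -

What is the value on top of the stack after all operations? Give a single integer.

Answer: -99

Derivation:
After op 1 (push 15): stack=[15] mem=[0,0,0,0]
After op 2 (push 10): stack=[15,10] mem=[0,0,0,0]
After op 3 (*): stack=[150] mem=[0,0,0,0]
After op 4 (RCL M3): stack=[150,0] mem=[0,0,0,0]
After op 5 (dup): stack=[150,0,0] mem=[0,0,0,0]
After op 6 (STO M1): stack=[150,0] mem=[0,0,0,0]
After op 7 (-): stack=[150] mem=[0,0,0,0]
After op 8 (dup): stack=[150,150] mem=[0,0,0,0]
After op 9 (/): stack=[1] mem=[0,0,0,0]
After op 10 (STO M1): stack=[empty] mem=[0,1,0,0]
After op 11 (RCL M1): stack=[1] mem=[0,1,0,0]
After op 12 (push 10): stack=[1,10] mem=[0,1,0,0]
After op 13 (dup): stack=[1,10,10] mem=[0,1,0,0]
After op 14 (*): stack=[1,100] mem=[0,1,0,0]
After op 15 (-): stack=[-99] mem=[0,1,0,0]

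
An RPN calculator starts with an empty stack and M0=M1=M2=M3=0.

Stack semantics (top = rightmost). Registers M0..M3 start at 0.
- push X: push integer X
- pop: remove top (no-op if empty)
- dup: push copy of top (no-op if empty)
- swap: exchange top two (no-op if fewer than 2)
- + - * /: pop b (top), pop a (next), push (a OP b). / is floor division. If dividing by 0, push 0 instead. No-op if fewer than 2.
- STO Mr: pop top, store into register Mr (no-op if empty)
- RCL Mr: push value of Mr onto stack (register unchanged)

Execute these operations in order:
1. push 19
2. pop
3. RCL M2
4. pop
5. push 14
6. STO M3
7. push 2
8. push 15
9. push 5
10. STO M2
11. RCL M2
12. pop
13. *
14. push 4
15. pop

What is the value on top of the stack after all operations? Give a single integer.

After op 1 (push 19): stack=[19] mem=[0,0,0,0]
After op 2 (pop): stack=[empty] mem=[0,0,0,0]
After op 3 (RCL M2): stack=[0] mem=[0,0,0,0]
After op 4 (pop): stack=[empty] mem=[0,0,0,0]
After op 5 (push 14): stack=[14] mem=[0,0,0,0]
After op 6 (STO M3): stack=[empty] mem=[0,0,0,14]
After op 7 (push 2): stack=[2] mem=[0,0,0,14]
After op 8 (push 15): stack=[2,15] mem=[0,0,0,14]
After op 9 (push 5): stack=[2,15,5] mem=[0,0,0,14]
After op 10 (STO M2): stack=[2,15] mem=[0,0,5,14]
After op 11 (RCL M2): stack=[2,15,5] mem=[0,0,5,14]
After op 12 (pop): stack=[2,15] mem=[0,0,5,14]
After op 13 (*): stack=[30] mem=[0,0,5,14]
After op 14 (push 4): stack=[30,4] mem=[0,0,5,14]
After op 15 (pop): stack=[30] mem=[0,0,5,14]

Answer: 30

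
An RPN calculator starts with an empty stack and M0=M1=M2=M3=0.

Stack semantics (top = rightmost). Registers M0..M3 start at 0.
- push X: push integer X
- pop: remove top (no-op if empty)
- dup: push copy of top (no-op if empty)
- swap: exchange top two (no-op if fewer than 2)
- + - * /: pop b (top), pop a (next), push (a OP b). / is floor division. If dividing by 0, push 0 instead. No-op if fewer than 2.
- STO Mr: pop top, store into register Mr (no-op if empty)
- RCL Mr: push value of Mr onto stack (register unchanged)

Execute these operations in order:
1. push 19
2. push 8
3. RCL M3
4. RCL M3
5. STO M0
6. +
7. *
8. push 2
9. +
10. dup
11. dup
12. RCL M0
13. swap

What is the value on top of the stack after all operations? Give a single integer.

After op 1 (push 19): stack=[19] mem=[0,0,0,0]
After op 2 (push 8): stack=[19,8] mem=[0,0,0,0]
After op 3 (RCL M3): stack=[19,8,0] mem=[0,0,0,0]
After op 4 (RCL M3): stack=[19,8,0,0] mem=[0,0,0,0]
After op 5 (STO M0): stack=[19,8,0] mem=[0,0,0,0]
After op 6 (+): stack=[19,8] mem=[0,0,0,0]
After op 7 (*): stack=[152] mem=[0,0,0,0]
After op 8 (push 2): stack=[152,2] mem=[0,0,0,0]
After op 9 (+): stack=[154] mem=[0,0,0,0]
After op 10 (dup): stack=[154,154] mem=[0,0,0,0]
After op 11 (dup): stack=[154,154,154] mem=[0,0,0,0]
After op 12 (RCL M0): stack=[154,154,154,0] mem=[0,0,0,0]
After op 13 (swap): stack=[154,154,0,154] mem=[0,0,0,0]

Answer: 154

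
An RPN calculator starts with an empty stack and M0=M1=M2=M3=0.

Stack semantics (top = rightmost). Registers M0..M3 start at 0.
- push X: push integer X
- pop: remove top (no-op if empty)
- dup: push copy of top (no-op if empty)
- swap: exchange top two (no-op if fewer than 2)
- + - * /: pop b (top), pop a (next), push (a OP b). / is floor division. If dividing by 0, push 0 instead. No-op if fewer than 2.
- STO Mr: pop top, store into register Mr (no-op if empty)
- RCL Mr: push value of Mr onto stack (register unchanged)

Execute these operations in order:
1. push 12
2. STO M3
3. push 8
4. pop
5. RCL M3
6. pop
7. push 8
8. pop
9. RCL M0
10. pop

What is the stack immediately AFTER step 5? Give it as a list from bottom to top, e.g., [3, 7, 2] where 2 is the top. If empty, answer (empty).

After op 1 (push 12): stack=[12] mem=[0,0,0,0]
After op 2 (STO M3): stack=[empty] mem=[0,0,0,12]
After op 3 (push 8): stack=[8] mem=[0,0,0,12]
After op 4 (pop): stack=[empty] mem=[0,0,0,12]
After op 5 (RCL M3): stack=[12] mem=[0,0,0,12]

[12]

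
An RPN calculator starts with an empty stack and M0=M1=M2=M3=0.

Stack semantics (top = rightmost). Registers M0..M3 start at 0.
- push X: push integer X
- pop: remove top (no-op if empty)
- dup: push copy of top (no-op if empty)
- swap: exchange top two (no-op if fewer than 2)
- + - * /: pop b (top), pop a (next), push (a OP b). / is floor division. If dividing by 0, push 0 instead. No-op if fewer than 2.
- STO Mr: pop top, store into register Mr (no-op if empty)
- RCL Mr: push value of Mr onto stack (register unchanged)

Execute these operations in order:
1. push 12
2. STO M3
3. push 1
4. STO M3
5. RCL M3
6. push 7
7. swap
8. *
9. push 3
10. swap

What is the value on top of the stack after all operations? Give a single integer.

Answer: 7

Derivation:
After op 1 (push 12): stack=[12] mem=[0,0,0,0]
After op 2 (STO M3): stack=[empty] mem=[0,0,0,12]
After op 3 (push 1): stack=[1] mem=[0,0,0,12]
After op 4 (STO M3): stack=[empty] mem=[0,0,0,1]
After op 5 (RCL M3): stack=[1] mem=[0,0,0,1]
After op 6 (push 7): stack=[1,7] mem=[0,0,0,1]
After op 7 (swap): stack=[7,1] mem=[0,0,0,1]
After op 8 (*): stack=[7] mem=[0,0,0,1]
After op 9 (push 3): stack=[7,3] mem=[0,0,0,1]
After op 10 (swap): stack=[3,7] mem=[0,0,0,1]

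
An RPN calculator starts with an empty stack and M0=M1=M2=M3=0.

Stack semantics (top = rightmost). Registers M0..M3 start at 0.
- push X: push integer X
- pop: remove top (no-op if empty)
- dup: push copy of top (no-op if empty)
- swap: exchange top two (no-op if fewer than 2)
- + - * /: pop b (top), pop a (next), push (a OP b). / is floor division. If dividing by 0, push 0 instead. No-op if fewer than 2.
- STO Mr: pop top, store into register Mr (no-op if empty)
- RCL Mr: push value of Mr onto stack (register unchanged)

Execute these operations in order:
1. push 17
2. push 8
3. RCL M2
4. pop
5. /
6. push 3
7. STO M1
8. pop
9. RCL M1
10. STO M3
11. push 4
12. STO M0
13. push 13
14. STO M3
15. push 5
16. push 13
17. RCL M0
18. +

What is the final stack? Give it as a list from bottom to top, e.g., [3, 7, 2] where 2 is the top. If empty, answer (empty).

Answer: [5, 17]

Derivation:
After op 1 (push 17): stack=[17] mem=[0,0,0,0]
After op 2 (push 8): stack=[17,8] mem=[0,0,0,0]
After op 3 (RCL M2): stack=[17,8,0] mem=[0,0,0,0]
After op 4 (pop): stack=[17,8] mem=[0,0,0,0]
After op 5 (/): stack=[2] mem=[0,0,0,0]
After op 6 (push 3): stack=[2,3] mem=[0,0,0,0]
After op 7 (STO M1): stack=[2] mem=[0,3,0,0]
After op 8 (pop): stack=[empty] mem=[0,3,0,0]
After op 9 (RCL M1): stack=[3] mem=[0,3,0,0]
After op 10 (STO M3): stack=[empty] mem=[0,3,0,3]
After op 11 (push 4): stack=[4] mem=[0,3,0,3]
After op 12 (STO M0): stack=[empty] mem=[4,3,0,3]
After op 13 (push 13): stack=[13] mem=[4,3,0,3]
After op 14 (STO M3): stack=[empty] mem=[4,3,0,13]
After op 15 (push 5): stack=[5] mem=[4,3,0,13]
After op 16 (push 13): stack=[5,13] mem=[4,3,0,13]
After op 17 (RCL M0): stack=[5,13,4] mem=[4,3,0,13]
After op 18 (+): stack=[5,17] mem=[4,3,0,13]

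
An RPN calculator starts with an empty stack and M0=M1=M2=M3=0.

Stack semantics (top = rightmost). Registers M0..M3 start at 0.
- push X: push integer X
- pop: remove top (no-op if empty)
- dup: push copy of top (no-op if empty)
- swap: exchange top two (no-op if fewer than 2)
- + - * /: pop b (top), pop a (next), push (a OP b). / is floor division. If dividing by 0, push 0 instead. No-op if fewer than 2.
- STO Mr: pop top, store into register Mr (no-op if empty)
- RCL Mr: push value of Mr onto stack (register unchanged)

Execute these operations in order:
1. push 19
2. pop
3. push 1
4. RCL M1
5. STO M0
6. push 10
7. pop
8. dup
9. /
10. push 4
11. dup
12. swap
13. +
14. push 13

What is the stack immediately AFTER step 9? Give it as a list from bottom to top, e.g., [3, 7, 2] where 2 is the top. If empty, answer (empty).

After op 1 (push 19): stack=[19] mem=[0,0,0,0]
After op 2 (pop): stack=[empty] mem=[0,0,0,0]
After op 3 (push 1): stack=[1] mem=[0,0,0,0]
After op 4 (RCL M1): stack=[1,0] mem=[0,0,0,0]
After op 5 (STO M0): stack=[1] mem=[0,0,0,0]
After op 6 (push 10): stack=[1,10] mem=[0,0,0,0]
After op 7 (pop): stack=[1] mem=[0,0,0,0]
After op 8 (dup): stack=[1,1] mem=[0,0,0,0]
After op 9 (/): stack=[1] mem=[0,0,0,0]

[1]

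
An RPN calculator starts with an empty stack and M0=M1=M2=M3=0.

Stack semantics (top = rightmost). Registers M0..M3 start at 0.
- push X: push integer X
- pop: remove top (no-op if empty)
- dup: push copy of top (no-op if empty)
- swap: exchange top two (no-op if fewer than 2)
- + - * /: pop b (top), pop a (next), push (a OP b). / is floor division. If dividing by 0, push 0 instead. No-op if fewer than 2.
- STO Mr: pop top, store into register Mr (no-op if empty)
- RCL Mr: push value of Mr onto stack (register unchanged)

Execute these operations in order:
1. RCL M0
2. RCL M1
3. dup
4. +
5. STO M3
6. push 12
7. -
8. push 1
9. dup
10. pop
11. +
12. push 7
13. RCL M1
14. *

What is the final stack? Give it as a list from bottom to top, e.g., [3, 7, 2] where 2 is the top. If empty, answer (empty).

Answer: [-11, 0]

Derivation:
After op 1 (RCL M0): stack=[0] mem=[0,0,0,0]
After op 2 (RCL M1): stack=[0,0] mem=[0,0,0,0]
After op 3 (dup): stack=[0,0,0] mem=[0,0,0,0]
After op 4 (+): stack=[0,0] mem=[0,0,0,0]
After op 5 (STO M3): stack=[0] mem=[0,0,0,0]
After op 6 (push 12): stack=[0,12] mem=[0,0,0,0]
After op 7 (-): stack=[-12] mem=[0,0,0,0]
After op 8 (push 1): stack=[-12,1] mem=[0,0,0,0]
After op 9 (dup): stack=[-12,1,1] mem=[0,0,0,0]
After op 10 (pop): stack=[-12,1] mem=[0,0,0,0]
After op 11 (+): stack=[-11] mem=[0,0,0,0]
After op 12 (push 7): stack=[-11,7] mem=[0,0,0,0]
After op 13 (RCL M1): stack=[-11,7,0] mem=[0,0,0,0]
After op 14 (*): stack=[-11,0] mem=[0,0,0,0]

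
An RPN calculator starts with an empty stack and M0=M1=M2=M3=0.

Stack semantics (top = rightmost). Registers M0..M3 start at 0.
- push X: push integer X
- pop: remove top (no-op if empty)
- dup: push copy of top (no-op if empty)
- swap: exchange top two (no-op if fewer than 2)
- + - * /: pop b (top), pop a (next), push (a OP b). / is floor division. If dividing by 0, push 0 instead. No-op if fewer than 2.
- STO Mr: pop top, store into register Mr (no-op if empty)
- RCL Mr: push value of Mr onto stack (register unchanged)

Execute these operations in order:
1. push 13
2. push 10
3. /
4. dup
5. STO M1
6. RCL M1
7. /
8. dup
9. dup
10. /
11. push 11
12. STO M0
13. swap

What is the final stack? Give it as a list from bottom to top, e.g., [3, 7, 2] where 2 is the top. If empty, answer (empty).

Answer: [1, 1]

Derivation:
After op 1 (push 13): stack=[13] mem=[0,0,0,0]
After op 2 (push 10): stack=[13,10] mem=[0,0,0,0]
After op 3 (/): stack=[1] mem=[0,0,0,0]
After op 4 (dup): stack=[1,1] mem=[0,0,0,0]
After op 5 (STO M1): stack=[1] mem=[0,1,0,0]
After op 6 (RCL M1): stack=[1,1] mem=[0,1,0,0]
After op 7 (/): stack=[1] mem=[0,1,0,0]
After op 8 (dup): stack=[1,1] mem=[0,1,0,0]
After op 9 (dup): stack=[1,1,1] mem=[0,1,0,0]
After op 10 (/): stack=[1,1] mem=[0,1,0,0]
After op 11 (push 11): stack=[1,1,11] mem=[0,1,0,0]
After op 12 (STO M0): stack=[1,1] mem=[11,1,0,0]
After op 13 (swap): stack=[1,1] mem=[11,1,0,0]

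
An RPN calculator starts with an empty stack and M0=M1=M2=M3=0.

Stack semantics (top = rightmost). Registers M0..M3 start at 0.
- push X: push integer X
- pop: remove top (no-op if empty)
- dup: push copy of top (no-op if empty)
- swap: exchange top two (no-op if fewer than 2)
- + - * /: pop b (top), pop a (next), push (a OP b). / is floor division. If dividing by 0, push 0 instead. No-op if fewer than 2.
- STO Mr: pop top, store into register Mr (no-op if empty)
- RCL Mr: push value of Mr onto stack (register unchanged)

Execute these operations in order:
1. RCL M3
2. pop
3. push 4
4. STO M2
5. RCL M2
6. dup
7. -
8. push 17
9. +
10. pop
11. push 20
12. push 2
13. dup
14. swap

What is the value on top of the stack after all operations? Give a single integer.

Answer: 2

Derivation:
After op 1 (RCL M3): stack=[0] mem=[0,0,0,0]
After op 2 (pop): stack=[empty] mem=[0,0,0,0]
After op 3 (push 4): stack=[4] mem=[0,0,0,0]
After op 4 (STO M2): stack=[empty] mem=[0,0,4,0]
After op 5 (RCL M2): stack=[4] mem=[0,0,4,0]
After op 6 (dup): stack=[4,4] mem=[0,0,4,0]
After op 7 (-): stack=[0] mem=[0,0,4,0]
After op 8 (push 17): stack=[0,17] mem=[0,0,4,0]
After op 9 (+): stack=[17] mem=[0,0,4,0]
After op 10 (pop): stack=[empty] mem=[0,0,4,0]
After op 11 (push 20): stack=[20] mem=[0,0,4,0]
After op 12 (push 2): stack=[20,2] mem=[0,0,4,0]
After op 13 (dup): stack=[20,2,2] mem=[0,0,4,0]
After op 14 (swap): stack=[20,2,2] mem=[0,0,4,0]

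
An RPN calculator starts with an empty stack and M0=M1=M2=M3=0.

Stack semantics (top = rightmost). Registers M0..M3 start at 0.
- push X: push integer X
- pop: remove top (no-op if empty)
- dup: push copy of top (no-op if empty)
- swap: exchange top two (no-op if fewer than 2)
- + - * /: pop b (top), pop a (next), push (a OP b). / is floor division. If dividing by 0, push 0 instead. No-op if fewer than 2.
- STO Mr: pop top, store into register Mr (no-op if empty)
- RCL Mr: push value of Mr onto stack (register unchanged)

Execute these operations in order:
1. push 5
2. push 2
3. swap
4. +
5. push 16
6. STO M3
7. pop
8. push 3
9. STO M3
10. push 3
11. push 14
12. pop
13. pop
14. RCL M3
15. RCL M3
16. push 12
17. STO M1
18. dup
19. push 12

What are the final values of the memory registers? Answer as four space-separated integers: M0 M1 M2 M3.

Answer: 0 12 0 3

Derivation:
After op 1 (push 5): stack=[5] mem=[0,0,0,0]
After op 2 (push 2): stack=[5,2] mem=[0,0,0,0]
After op 3 (swap): stack=[2,5] mem=[0,0,0,0]
After op 4 (+): stack=[7] mem=[0,0,0,0]
After op 5 (push 16): stack=[7,16] mem=[0,0,0,0]
After op 6 (STO M3): stack=[7] mem=[0,0,0,16]
After op 7 (pop): stack=[empty] mem=[0,0,0,16]
After op 8 (push 3): stack=[3] mem=[0,0,0,16]
After op 9 (STO M3): stack=[empty] mem=[0,0,0,3]
After op 10 (push 3): stack=[3] mem=[0,0,0,3]
After op 11 (push 14): stack=[3,14] mem=[0,0,0,3]
After op 12 (pop): stack=[3] mem=[0,0,0,3]
After op 13 (pop): stack=[empty] mem=[0,0,0,3]
After op 14 (RCL M3): stack=[3] mem=[0,0,0,3]
After op 15 (RCL M3): stack=[3,3] mem=[0,0,0,3]
After op 16 (push 12): stack=[3,3,12] mem=[0,0,0,3]
After op 17 (STO M1): stack=[3,3] mem=[0,12,0,3]
After op 18 (dup): stack=[3,3,3] mem=[0,12,0,3]
After op 19 (push 12): stack=[3,3,3,12] mem=[0,12,0,3]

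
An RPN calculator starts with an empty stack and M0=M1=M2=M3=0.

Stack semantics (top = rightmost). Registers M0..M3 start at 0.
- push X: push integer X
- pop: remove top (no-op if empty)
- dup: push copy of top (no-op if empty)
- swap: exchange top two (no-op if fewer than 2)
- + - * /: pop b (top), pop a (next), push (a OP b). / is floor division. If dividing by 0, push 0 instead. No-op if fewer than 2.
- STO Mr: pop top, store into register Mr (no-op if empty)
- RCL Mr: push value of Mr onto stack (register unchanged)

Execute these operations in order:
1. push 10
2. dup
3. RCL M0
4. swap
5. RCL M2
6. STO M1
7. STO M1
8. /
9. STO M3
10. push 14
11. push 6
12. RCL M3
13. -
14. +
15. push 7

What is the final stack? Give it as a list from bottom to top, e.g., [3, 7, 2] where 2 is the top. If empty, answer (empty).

Answer: [20, 7]

Derivation:
After op 1 (push 10): stack=[10] mem=[0,0,0,0]
After op 2 (dup): stack=[10,10] mem=[0,0,0,0]
After op 3 (RCL M0): stack=[10,10,0] mem=[0,0,0,0]
After op 4 (swap): stack=[10,0,10] mem=[0,0,0,0]
After op 5 (RCL M2): stack=[10,0,10,0] mem=[0,0,0,0]
After op 6 (STO M1): stack=[10,0,10] mem=[0,0,0,0]
After op 7 (STO M1): stack=[10,0] mem=[0,10,0,0]
After op 8 (/): stack=[0] mem=[0,10,0,0]
After op 9 (STO M3): stack=[empty] mem=[0,10,0,0]
After op 10 (push 14): stack=[14] mem=[0,10,0,0]
After op 11 (push 6): stack=[14,6] mem=[0,10,0,0]
After op 12 (RCL M3): stack=[14,6,0] mem=[0,10,0,0]
After op 13 (-): stack=[14,6] mem=[0,10,0,0]
After op 14 (+): stack=[20] mem=[0,10,0,0]
After op 15 (push 7): stack=[20,7] mem=[0,10,0,0]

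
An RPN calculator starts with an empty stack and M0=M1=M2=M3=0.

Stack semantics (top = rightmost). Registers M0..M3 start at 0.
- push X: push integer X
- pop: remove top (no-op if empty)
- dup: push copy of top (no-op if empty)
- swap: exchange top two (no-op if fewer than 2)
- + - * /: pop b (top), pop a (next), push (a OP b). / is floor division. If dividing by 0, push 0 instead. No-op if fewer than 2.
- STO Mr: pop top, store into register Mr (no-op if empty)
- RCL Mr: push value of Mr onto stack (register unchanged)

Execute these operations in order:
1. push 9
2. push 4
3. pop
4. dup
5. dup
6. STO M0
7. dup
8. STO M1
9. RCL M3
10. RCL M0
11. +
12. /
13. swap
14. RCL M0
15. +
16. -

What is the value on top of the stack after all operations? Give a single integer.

After op 1 (push 9): stack=[9] mem=[0,0,0,0]
After op 2 (push 4): stack=[9,4] mem=[0,0,0,0]
After op 3 (pop): stack=[9] mem=[0,0,0,0]
After op 4 (dup): stack=[9,9] mem=[0,0,0,0]
After op 5 (dup): stack=[9,9,9] mem=[0,0,0,0]
After op 6 (STO M0): stack=[9,9] mem=[9,0,0,0]
After op 7 (dup): stack=[9,9,9] mem=[9,0,0,0]
After op 8 (STO M1): stack=[9,9] mem=[9,9,0,0]
After op 9 (RCL M3): stack=[9,9,0] mem=[9,9,0,0]
After op 10 (RCL M0): stack=[9,9,0,9] mem=[9,9,0,0]
After op 11 (+): stack=[9,9,9] mem=[9,9,0,0]
After op 12 (/): stack=[9,1] mem=[9,9,0,0]
After op 13 (swap): stack=[1,9] mem=[9,9,0,0]
After op 14 (RCL M0): stack=[1,9,9] mem=[9,9,0,0]
After op 15 (+): stack=[1,18] mem=[9,9,0,0]
After op 16 (-): stack=[-17] mem=[9,9,0,0]

Answer: -17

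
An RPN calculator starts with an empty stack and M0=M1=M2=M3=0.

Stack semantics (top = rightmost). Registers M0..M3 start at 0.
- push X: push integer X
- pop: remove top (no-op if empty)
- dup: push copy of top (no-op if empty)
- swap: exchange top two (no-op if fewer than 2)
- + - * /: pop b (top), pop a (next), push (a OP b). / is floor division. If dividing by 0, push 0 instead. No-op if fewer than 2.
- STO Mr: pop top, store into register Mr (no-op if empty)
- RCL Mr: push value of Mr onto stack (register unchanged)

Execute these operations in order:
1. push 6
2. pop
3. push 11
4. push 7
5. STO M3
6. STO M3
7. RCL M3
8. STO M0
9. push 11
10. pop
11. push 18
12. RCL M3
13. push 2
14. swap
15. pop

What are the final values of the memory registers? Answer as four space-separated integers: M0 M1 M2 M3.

After op 1 (push 6): stack=[6] mem=[0,0,0,0]
After op 2 (pop): stack=[empty] mem=[0,0,0,0]
After op 3 (push 11): stack=[11] mem=[0,0,0,0]
After op 4 (push 7): stack=[11,7] mem=[0,0,0,0]
After op 5 (STO M3): stack=[11] mem=[0,0,0,7]
After op 6 (STO M3): stack=[empty] mem=[0,0,0,11]
After op 7 (RCL M3): stack=[11] mem=[0,0,0,11]
After op 8 (STO M0): stack=[empty] mem=[11,0,0,11]
After op 9 (push 11): stack=[11] mem=[11,0,0,11]
After op 10 (pop): stack=[empty] mem=[11,0,0,11]
After op 11 (push 18): stack=[18] mem=[11,0,0,11]
After op 12 (RCL M3): stack=[18,11] mem=[11,0,0,11]
After op 13 (push 2): stack=[18,11,2] mem=[11,0,0,11]
After op 14 (swap): stack=[18,2,11] mem=[11,0,0,11]
After op 15 (pop): stack=[18,2] mem=[11,0,0,11]

Answer: 11 0 0 11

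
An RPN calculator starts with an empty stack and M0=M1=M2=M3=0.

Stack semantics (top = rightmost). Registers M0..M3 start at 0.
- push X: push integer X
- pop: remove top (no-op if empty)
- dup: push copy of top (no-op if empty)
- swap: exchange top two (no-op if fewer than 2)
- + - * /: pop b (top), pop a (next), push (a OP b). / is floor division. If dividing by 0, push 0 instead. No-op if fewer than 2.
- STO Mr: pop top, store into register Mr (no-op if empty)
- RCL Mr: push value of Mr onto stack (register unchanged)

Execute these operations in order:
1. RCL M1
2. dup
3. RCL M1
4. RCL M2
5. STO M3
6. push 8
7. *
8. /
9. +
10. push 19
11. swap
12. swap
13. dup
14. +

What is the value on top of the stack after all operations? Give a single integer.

After op 1 (RCL M1): stack=[0] mem=[0,0,0,0]
After op 2 (dup): stack=[0,0] mem=[0,0,0,0]
After op 3 (RCL M1): stack=[0,0,0] mem=[0,0,0,0]
After op 4 (RCL M2): stack=[0,0,0,0] mem=[0,0,0,0]
After op 5 (STO M3): stack=[0,0,0] mem=[0,0,0,0]
After op 6 (push 8): stack=[0,0,0,8] mem=[0,0,0,0]
After op 7 (*): stack=[0,0,0] mem=[0,0,0,0]
After op 8 (/): stack=[0,0] mem=[0,0,0,0]
After op 9 (+): stack=[0] mem=[0,0,0,0]
After op 10 (push 19): stack=[0,19] mem=[0,0,0,0]
After op 11 (swap): stack=[19,0] mem=[0,0,0,0]
After op 12 (swap): stack=[0,19] mem=[0,0,0,0]
After op 13 (dup): stack=[0,19,19] mem=[0,0,0,0]
After op 14 (+): stack=[0,38] mem=[0,0,0,0]

Answer: 38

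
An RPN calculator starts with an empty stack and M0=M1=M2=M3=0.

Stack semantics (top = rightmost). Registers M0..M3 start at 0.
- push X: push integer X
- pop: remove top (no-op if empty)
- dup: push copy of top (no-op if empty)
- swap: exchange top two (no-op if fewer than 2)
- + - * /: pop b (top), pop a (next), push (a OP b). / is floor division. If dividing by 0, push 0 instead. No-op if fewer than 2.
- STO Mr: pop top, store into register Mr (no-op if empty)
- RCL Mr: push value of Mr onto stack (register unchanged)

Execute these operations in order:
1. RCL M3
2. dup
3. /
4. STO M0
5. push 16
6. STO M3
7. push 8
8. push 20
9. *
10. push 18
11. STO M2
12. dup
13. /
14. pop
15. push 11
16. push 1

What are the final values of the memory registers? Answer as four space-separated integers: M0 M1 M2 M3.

Answer: 0 0 18 16

Derivation:
After op 1 (RCL M3): stack=[0] mem=[0,0,0,0]
After op 2 (dup): stack=[0,0] mem=[0,0,0,0]
After op 3 (/): stack=[0] mem=[0,0,0,0]
After op 4 (STO M0): stack=[empty] mem=[0,0,0,0]
After op 5 (push 16): stack=[16] mem=[0,0,0,0]
After op 6 (STO M3): stack=[empty] mem=[0,0,0,16]
After op 7 (push 8): stack=[8] mem=[0,0,0,16]
After op 8 (push 20): stack=[8,20] mem=[0,0,0,16]
After op 9 (*): stack=[160] mem=[0,0,0,16]
After op 10 (push 18): stack=[160,18] mem=[0,0,0,16]
After op 11 (STO M2): stack=[160] mem=[0,0,18,16]
After op 12 (dup): stack=[160,160] mem=[0,0,18,16]
After op 13 (/): stack=[1] mem=[0,0,18,16]
After op 14 (pop): stack=[empty] mem=[0,0,18,16]
After op 15 (push 11): stack=[11] mem=[0,0,18,16]
After op 16 (push 1): stack=[11,1] mem=[0,0,18,16]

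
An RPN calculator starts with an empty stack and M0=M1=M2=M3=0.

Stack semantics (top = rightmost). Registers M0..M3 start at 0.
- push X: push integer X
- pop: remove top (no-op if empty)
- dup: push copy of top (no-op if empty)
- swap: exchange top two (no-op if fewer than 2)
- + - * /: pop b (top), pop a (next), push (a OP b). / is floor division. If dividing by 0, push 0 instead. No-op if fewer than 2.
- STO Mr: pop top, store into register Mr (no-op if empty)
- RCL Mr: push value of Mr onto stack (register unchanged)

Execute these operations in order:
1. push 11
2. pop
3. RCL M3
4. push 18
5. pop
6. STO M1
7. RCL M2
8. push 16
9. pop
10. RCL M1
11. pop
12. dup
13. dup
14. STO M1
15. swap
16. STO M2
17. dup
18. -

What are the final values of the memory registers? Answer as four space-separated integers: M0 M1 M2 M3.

After op 1 (push 11): stack=[11] mem=[0,0,0,0]
After op 2 (pop): stack=[empty] mem=[0,0,0,0]
After op 3 (RCL M3): stack=[0] mem=[0,0,0,0]
After op 4 (push 18): stack=[0,18] mem=[0,0,0,0]
After op 5 (pop): stack=[0] mem=[0,0,0,0]
After op 6 (STO M1): stack=[empty] mem=[0,0,0,0]
After op 7 (RCL M2): stack=[0] mem=[0,0,0,0]
After op 8 (push 16): stack=[0,16] mem=[0,0,0,0]
After op 9 (pop): stack=[0] mem=[0,0,0,0]
After op 10 (RCL M1): stack=[0,0] mem=[0,0,0,0]
After op 11 (pop): stack=[0] mem=[0,0,0,0]
After op 12 (dup): stack=[0,0] mem=[0,0,0,0]
After op 13 (dup): stack=[0,0,0] mem=[0,0,0,0]
After op 14 (STO M1): stack=[0,0] mem=[0,0,0,0]
After op 15 (swap): stack=[0,0] mem=[0,0,0,0]
After op 16 (STO M2): stack=[0] mem=[0,0,0,0]
After op 17 (dup): stack=[0,0] mem=[0,0,0,0]
After op 18 (-): stack=[0] mem=[0,0,0,0]

Answer: 0 0 0 0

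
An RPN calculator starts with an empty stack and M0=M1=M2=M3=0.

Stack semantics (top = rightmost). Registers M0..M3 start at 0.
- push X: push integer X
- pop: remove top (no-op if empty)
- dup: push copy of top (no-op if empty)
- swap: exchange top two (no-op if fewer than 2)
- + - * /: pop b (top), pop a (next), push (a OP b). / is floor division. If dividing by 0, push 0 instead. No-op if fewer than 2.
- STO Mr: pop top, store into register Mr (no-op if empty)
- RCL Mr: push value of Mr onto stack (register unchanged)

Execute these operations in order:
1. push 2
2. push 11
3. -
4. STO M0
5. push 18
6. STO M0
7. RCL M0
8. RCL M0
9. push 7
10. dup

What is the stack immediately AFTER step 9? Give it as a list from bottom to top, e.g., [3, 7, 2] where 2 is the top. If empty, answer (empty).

After op 1 (push 2): stack=[2] mem=[0,0,0,0]
After op 2 (push 11): stack=[2,11] mem=[0,0,0,0]
After op 3 (-): stack=[-9] mem=[0,0,0,0]
After op 4 (STO M0): stack=[empty] mem=[-9,0,0,0]
After op 5 (push 18): stack=[18] mem=[-9,0,0,0]
After op 6 (STO M0): stack=[empty] mem=[18,0,0,0]
After op 7 (RCL M0): stack=[18] mem=[18,0,0,0]
After op 8 (RCL M0): stack=[18,18] mem=[18,0,0,0]
After op 9 (push 7): stack=[18,18,7] mem=[18,0,0,0]

[18, 18, 7]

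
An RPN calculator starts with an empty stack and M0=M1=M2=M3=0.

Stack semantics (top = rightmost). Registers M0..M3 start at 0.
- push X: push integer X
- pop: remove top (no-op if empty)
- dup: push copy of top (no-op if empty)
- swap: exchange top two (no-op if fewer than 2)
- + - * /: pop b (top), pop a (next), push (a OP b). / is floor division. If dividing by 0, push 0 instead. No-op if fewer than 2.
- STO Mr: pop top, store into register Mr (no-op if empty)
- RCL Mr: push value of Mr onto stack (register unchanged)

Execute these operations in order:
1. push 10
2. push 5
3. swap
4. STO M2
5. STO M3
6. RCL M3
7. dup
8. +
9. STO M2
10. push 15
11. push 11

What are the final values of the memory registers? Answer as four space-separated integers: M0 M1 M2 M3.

After op 1 (push 10): stack=[10] mem=[0,0,0,0]
After op 2 (push 5): stack=[10,5] mem=[0,0,0,0]
After op 3 (swap): stack=[5,10] mem=[0,0,0,0]
After op 4 (STO M2): stack=[5] mem=[0,0,10,0]
After op 5 (STO M3): stack=[empty] mem=[0,0,10,5]
After op 6 (RCL M3): stack=[5] mem=[0,0,10,5]
After op 7 (dup): stack=[5,5] mem=[0,0,10,5]
After op 8 (+): stack=[10] mem=[0,0,10,5]
After op 9 (STO M2): stack=[empty] mem=[0,0,10,5]
After op 10 (push 15): stack=[15] mem=[0,0,10,5]
After op 11 (push 11): stack=[15,11] mem=[0,0,10,5]

Answer: 0 0 10 5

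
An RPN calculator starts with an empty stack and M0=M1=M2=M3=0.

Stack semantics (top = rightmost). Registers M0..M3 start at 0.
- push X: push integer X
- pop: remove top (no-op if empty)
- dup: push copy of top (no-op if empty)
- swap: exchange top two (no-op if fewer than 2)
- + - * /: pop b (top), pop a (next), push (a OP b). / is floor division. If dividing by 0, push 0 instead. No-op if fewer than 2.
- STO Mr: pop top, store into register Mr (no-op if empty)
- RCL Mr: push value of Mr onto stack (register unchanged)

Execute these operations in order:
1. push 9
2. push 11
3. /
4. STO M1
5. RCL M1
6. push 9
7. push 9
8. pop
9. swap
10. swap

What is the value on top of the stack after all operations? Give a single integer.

After op 1 (push 9): stack=[9] mem=[0,0,0,0]
After op 2 (push 11): stack=[9,11] mem=[0,0,0,0]
After op 3 (/): stack=[0] mem=[0,0,0,0]
After op 4 (STO M1): stack=[empty] mem=[0,0,0,0]
After op 5 (RCL M1): stack=[0] mem=[0,0,0,0]
After op 6 (push 9): stack=[0,9] mem=[0,0,0,0]
After op 7 (push 9): stack=[0,9,9] mem=[0,0,0,0]
After op 8 (pop): stack=[0,9] mem=[0,0,0,0]
After op 9 (swap): stack=[9,0] mem=[0,0,0,0]
After op 10 (swap): stack=[0,9] mem=[0,0,0,0]

Answer: 9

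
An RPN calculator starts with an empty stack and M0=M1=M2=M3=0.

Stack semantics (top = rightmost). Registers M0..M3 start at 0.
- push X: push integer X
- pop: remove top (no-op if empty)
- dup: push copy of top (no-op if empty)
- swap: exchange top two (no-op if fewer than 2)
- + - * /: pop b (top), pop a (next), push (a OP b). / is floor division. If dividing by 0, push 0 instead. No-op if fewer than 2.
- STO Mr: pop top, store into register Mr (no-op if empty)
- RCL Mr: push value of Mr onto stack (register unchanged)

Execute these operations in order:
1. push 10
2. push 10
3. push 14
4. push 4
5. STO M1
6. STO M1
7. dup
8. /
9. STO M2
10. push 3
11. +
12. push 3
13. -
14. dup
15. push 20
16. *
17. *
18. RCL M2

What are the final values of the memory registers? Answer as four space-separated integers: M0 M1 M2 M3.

After op 1 (push 10): stack=[10] mem=[0,0,0,0]
After op 2 (push 10): stack=[10,10] mem=[0,0,0,0]
After op 3 (push 14): stack=[10,10,14] mem=[0,0,0,0]
After op 4 (push 4): stack=[10,10,14,4] mem=[0,0,0,0]
After op 5 (STO M1): stack=[10,10,14] mem=[0,4,0,0]
After op 6 (STO M1): stack=[10,10] mem=[0,14,0,0]
After op 7 (dup): stack=[10,10,10] mem=[0,14,0,0]
After op 8 (/): stack=[10,1] mem=[0,14,0,0]
After op 9 (STO M2): stack=[10] mem=[0,14,1,0]
After op 10 (push 3): stack=[10,3] mem=[0,14,1,0]
After op 11 (+): stack=[13] mem=[0,14,1,0]
After op 12 (push 3): stack=[13,3] mem=[0,14,1,0]
After op 13 (-): stack=[10] mem=[0,14,1,0]
After op 14 (dup): stack=[10,10] mem=[0,14,1,0]
After op 15 (push 20): stack=[10,10,20] mem=[0,14,1,0]
After op 16 (*): stack=[10,200] mem=[0,14,1,0]
After op 17 (*): stack=[2000] mem=[0,14,1,0]
After op 18 (RCL M2): stack=[2000,1] mem=[0,14,1,0]

Answer: 0 14 1 0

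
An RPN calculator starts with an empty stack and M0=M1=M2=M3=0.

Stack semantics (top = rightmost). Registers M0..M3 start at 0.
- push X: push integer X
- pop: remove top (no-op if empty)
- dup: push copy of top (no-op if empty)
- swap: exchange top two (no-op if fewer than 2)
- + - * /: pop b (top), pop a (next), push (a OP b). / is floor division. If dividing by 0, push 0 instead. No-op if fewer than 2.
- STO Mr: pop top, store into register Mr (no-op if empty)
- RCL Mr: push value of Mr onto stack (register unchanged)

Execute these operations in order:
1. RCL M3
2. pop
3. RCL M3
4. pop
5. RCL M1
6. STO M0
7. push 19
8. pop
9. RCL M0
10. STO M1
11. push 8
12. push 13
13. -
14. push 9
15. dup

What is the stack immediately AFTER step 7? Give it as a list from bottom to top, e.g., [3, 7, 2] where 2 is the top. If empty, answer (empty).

After op 1 (RCL M3): stack=[0] mem=[0,0,0,0]
After op 2 (pop): stack=[empty] mem=[0,0,0,0]
After op 3 (RCL M3): stack=[0] mem=[0,0,0,0]
After op 4 (pop): stack=[empty] mem=[0,0,0,0]
After op 5 (RCL M1): stack=[0] mem=[0,0,0,0]
After op 6 (STO M0): stack=[empty] mem=[0,0,0,0]
After op 7 (push 19): stack=[19] mem=[0,0,0,0]

[19]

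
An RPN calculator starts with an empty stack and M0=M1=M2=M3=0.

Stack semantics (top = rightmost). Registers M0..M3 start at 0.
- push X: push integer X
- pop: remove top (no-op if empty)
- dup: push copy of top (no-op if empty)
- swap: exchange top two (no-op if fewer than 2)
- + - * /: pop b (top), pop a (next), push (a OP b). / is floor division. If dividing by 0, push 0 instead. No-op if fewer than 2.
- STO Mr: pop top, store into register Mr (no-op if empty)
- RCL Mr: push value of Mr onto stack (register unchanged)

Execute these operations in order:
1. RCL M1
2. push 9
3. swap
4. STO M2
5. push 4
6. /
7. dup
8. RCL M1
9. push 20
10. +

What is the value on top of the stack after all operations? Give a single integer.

Answer: 20

Derivation:
After op 1 (RCL M1): stack=[0] mem=[0,0,0,0]
After op 2 (push 9): stack=[0,9] mem=[0,0,0,0]
After op 3 (swap): stack=[9,0] mem=[0,0,0,0]
After op 4 (STO M2): stack=[9] mem=[0,0,0,0]
After op 5 (push 4): stack=[9,4] mem=[0,0,0,0]
After op 6 (/): stack=[2] mem=[0,0,0,0]
After op 7 (dup): stack=[2,2] mem=[0,0,0,0]
After op 8 (RCL M1): stack=[2,2,0] mem=[0,0,0,0]
After op 9 (push 20): stack=[2,2,0,20] mem=[0,0,0,0]
After op 10 (+): stack=[2,2,20] mem=[0,0,0,0]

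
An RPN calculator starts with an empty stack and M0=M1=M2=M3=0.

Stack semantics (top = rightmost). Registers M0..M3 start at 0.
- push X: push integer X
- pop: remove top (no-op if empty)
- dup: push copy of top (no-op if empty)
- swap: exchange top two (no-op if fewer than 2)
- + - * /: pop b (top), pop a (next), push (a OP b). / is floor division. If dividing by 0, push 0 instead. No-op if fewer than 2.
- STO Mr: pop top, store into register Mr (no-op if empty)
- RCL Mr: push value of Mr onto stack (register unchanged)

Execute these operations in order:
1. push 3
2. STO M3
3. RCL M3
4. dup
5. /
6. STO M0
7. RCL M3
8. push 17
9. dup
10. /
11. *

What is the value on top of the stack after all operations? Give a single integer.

Answer: 3

Derivation:
After op 1 (push 3): stack=[3] mem=[0,0,0,0]
After op 2 (STO M3): stack=[empty] mem=[0,0,0,3]
After op 3 (RCL M3): stack=[3] mem=[0,0,0,3]
After op 4 (dup): stack=[3,3] mem=[0,0,0,3]
After op 5 (/): stack=[1] mem=[0,0,0,3]
After op 6 (STO M0): stack=[empty] mem=[1,0,0,3]
After op 7 (RCL M3): stack=[3] mem=[1,0,0,3]
After op 8 (push 17): stack=[3,17] mem=[1,0,0,3]
After op 9 (dup): stack=[3,17,17] mem=[1,0,0,3]
After op 10 (/): stack=[3,1] mem=[1,0,0,3]
After op 11 (*): stack=[3] mem=[1,0,0,3]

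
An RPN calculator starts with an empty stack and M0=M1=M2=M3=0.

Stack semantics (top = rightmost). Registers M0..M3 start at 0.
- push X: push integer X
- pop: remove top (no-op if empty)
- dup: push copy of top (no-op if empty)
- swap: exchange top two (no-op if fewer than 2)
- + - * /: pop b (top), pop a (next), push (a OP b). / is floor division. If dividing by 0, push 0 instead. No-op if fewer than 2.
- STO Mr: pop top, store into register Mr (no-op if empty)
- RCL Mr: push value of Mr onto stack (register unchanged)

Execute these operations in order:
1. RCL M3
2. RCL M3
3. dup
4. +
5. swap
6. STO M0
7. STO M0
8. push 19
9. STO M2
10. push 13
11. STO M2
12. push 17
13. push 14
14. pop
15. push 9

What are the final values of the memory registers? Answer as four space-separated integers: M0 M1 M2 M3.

After op 1 (RCL M3): stack=[0] mem=[0,0,0,0]
After op 2 (RCL M3): stack=[0,0] mem=[0,0,0,0]
After op 3 (dup): stack=[0,0,0] mem=[0,0,0,0]
After op 4 (+): stack=[0,0] mem=[0,0,0,0]
After op 5 (swap): stack=[0,0] mem=[0,0,0,0]
After op 6 (STO M0): stack=[0] mem=[0,0,0,0]
After op 7 (STO M0): stack=[empty] mem=[0,0,0,0]
After op 8 (push 19): stack=[19] mem=[0,0,0,0]
After op 9 (STO M2): stack=[empty] mem=[0,0,19,0]
After op 10 (push 13): stack=[13] mem=[0,0,19,0]
After op 11 (STO M2): stack=[empty] mem=[0,0,13,0]
After op 12 (push 17): stack=[17] mem=[0,0,13,0]
After op 13 (push 14): stack=[17,14] mem=[0,0,13,0]
After op 14 (pop): stack=[17] mem=[0,0,13,0]
After op 15 (push 9): stack=[17,9] mem=[0,0,13,0]

Answer: 0 0 13 0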